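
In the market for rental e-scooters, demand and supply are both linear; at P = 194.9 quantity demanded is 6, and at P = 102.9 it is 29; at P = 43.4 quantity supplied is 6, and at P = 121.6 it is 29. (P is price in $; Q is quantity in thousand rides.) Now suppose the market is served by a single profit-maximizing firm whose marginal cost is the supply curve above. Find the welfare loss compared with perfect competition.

$319.24 thousand

Demand slope = (102.9 − 194.9)/(29 − 6) = −4, so P = 218.9 − 4Q.
Supply slope = (121.6 − 43.4)/(29 − 6) = 3.4, so P = 23 + 3.4Q.
Competitive equilibrium: 218.9 − 4Q = 23 + 3.4Q → Q* = 26.473, P* = 113.0081.
Marginal revenue: MR = 218.9 − 8Q. Set MR = MC: 218.9 − 8Q = 23 + 3.4Q → Q_m = 17.1842.
Price P_m = 218.9 − 4·17.1842 = 150.1632; MC(Q_m) = 23 + 3.4·17.1842 = 81.4263.
Competitive Q* = 26.473, so ΔQ = 9.2888; wedge = 150.1632 − 81.4263 = 68.7369.
The triangle = ½ × 9.2888 × 68.7369 = $319.24 thousand.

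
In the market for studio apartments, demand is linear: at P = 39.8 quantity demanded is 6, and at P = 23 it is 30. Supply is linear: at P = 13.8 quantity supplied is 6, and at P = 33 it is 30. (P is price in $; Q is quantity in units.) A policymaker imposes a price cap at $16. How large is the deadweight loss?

$159.51

Demand slope = (23 − 39.8)/(30 − 6) = −0.7, so P = 44 − 0.7Q.
Supply slope = (33 − 13.8)/(30 − 6) = 0.8, so P = 9 + 0.8Q.
Competitive equilibrium: 44 − 0.7Q = 9 + 0.8Q → Q* = 23.33333, P* = 27.66667.
At the ceiling P = 16, quantity supplied = (16 − 9)/0.8 = 8.75.
Willingness to pay at Q' = 8.75: 44 − 0.7·8.75 = 37.875.
ΔQ = 23.33333 − 8.75 = 14.58333; wedge = 37.875 − 16 = 21.875.
Deadweight loss = ½ × 14.58333 × 21.875 = $159.51.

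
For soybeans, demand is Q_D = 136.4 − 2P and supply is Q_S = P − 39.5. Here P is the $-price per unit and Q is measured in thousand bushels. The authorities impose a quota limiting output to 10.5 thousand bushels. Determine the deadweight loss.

$55.90 thousand

In inverse form: demand P = 68.2 − 0.5Q, supply P = 39.5 + Q.
Competitive equilibrium: 68.2 − 0.5Q = 39.5 + Q → Q* = 19.1333, P* = 58.6333.
At Q = 10.5: demand price = 68.2 − 0.5·10.5 = 62.95; supply price = 39.5 + 1·10.5 = 50.
ΔQ = 19.1333 − 10.5 = 8.6333; wedge = 62.95 − 50 = 12.95.
The triangle = ½ × 8.6333 × 12.95 = $55.90 thousand.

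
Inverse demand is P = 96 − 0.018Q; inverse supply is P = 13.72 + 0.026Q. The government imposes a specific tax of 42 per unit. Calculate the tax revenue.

Competitive equilibrium: 96 − 0.018Q = 13.72 + 0.026Q → Q* = 1870, P* = 62.34.
With the tax, the buyer price exceeds the seller price by 42: (96 − 0.018Q) − (13.72 + 0.026Q) = 42 → Q' = 915.4545.
Tax revenue = 42 × 915.4545 = 38449.09.

38449.09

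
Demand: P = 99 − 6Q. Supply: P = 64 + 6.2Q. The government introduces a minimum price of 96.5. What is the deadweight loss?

36.68

Competitive equilibrium: 99 − 6Q = 64 + 6.2Q → Q* = 2.8689, P* = 81.7869.
At the floor P = 96.5, quantity demanded = (99 − 96.5)/6 = 0.4167.
Sellers' marginal cost at Q' = 0.4167: 64 + 6.2·0.4167 = 66.5835.
ΔQ = 2.8689 − 0.4167 = 2.4522; wedge = 96.5 − 66.5835 = 29.9165.
Deadweight loss = ½ × 2.4522 × 29.9165 = 36.68.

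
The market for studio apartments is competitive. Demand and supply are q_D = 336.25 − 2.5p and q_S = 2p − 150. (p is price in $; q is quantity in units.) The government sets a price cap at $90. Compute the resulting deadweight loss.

$586.81

In inverse form: demand p = 134.5 − 0.4q, supply p = 75 + 0.5q.
Competitive equilibrium: 134.5 − 0.4q = 75 + 0.5q → q* = 66.1111, p* = 108.0556.
At the ceiling p = 90, quantity supplied = (90 − 75)/0.5 = 30.
Willingness to pay at q' = 30: 134.5 − 0.4·30 = 122.5.
Δq = 66.1111 − 30 = 36.1111; wedge = 122.5 − 90 = 32.5.
The triangle = ½ × 36.1111 × 32.5 = $586.81.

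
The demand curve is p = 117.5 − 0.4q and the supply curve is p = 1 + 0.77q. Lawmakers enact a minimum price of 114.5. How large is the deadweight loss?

Competitive equilibrium: 117.5 − 0.4q = 1 + 0.77q → q* = 99.5726, p* = 77.6709.
At the floor p = 114.5, quantity demanded = (117.5 − 114.5)/0.4 = 7.5.
Sellers' marginal cost at q' = 7.5: 1 + 0.77·7.5 = 6.775.
Δq = 99.5726 − 7.5 = 92.0726; wedge = 114.5 − 6.775 = 107.725.
DWL = ½ × 92.0726 × 107.725 = 4959.26.

4959.26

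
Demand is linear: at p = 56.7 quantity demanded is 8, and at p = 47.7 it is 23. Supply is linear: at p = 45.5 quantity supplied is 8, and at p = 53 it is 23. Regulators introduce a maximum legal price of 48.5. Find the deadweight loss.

Demand slope = (47.7 − 56.7)/(23 − 8) = −0.6, so p = 61.5 − 0.6q.
Supply slope = (53 − 45.5)/(23 − 8) = 0.5, so p = 41.5 + 0.5q.
Competitive equilibrium: 61.5 − 0.6q = 41.5 + 0.5q → q* = 18.1818, p* = 50.5909.
At the ceiling p = 48.5, quantity supplied = (48.5 − 41.5)/0.5 = 14.
Willingness to pay at q' = 14: 61.5 − 0.6·14 = 53.1.
Δq = 18.1818 − 14 = 4.1818; wedge = 53.1 − 48.5 = 4.6.
Welfare loss = ½ × 4.1818 × 4.6 = 9.62.

9.62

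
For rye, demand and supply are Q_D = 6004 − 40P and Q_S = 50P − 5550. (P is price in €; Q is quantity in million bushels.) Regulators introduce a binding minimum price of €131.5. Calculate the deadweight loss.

In inverse form: demand P = 150.1 − 0.025Q, supply P = 111 + 0.02Q.
Competitive equilibrium: 150.1 − 0.025Q = 111 + 0.02Q → Q* = 868.8889, P* = 128.3778.
At the floor P = 131.5, quantity demanded = (150.1 − 131.5)/0.025 = 744.
Sellers' marginal cost at Q' = 744: 111 + 0.02·744 = 125.88.
ΔQ = 868.8889 − 744 = 124.8889; wedge = 131.5 − 125.88 = 5.62.
Deadweight loss = ½ × 124.8889 × 5.62 = €350.94 million.

€350.94 million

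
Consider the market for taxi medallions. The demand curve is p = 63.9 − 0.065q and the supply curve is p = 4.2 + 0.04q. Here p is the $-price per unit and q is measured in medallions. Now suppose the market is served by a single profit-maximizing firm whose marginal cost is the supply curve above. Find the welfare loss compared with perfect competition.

Competitive equilibrium: 63.9 − 0.065q = 4.2 + 0.04q → q* = 568.57143, p* = 26.94286.
Marginal revenue: MR = 63.9 − 0.13q. Set MR = MC: 63.9 − 0.13q = 4.2 + 0.04q → q_m = 351.17647.
Price p_m = 63.9 − 0.065·351.17647 = 41.07353; MC(q_m) = 4.2 + 0.04·351.17647 = 18.24706.
Competitive q* = 568.57143, so Δq = 217.39496; wedge = 41.07353 − 18.24706 = 22.82647.
DWL = ½ × 217.39496 × 22.82647 = $2481.18.

$2481.18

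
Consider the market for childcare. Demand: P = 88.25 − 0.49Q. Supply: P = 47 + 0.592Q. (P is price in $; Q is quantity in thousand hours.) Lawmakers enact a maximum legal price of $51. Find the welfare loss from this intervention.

$532.29 thousand

Competitive equilibrium: 88.25 − 0.49Q = 47 + 0.592Q → Q* = 38.1238, P* = 69.5693.
At the ceiling P = 51, quantity supplied = (51 − 47)/0.592 = 6.7568.
Willingness to pay at Q' = 6.7568: 88.25 − 0.49·6.7568 = 84.9392.
ΔQ = 38.1238 − 6.7568 = 31.367; wedge = 84.9392 − 51 = 33.9392.
The triangle = ½ × 31.367 × 33.9392 = $532.29 thousand.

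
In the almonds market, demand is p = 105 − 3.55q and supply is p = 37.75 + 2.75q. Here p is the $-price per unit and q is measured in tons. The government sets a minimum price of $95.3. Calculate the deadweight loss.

$198.70

Competitive equilibrium: 105 − 3.55q = 37.75 + 2.75q → q* = 10.6746, p* = 67.1052.
At the floor p = 95.3, quantity demanded = (105 − 95.3)/3.55 = 2.7324.
Sellers' marginal cost at q' = 2.7324: 37.75 + 2.75·2.7324 = 45.2641.
Δq = 10.6746 − 2.7324 = 7.9422; wedge = 95.3 − 45.2641 = 50.0359.
DWL = ½ × 7.9422 × 50.0359 = $198.70.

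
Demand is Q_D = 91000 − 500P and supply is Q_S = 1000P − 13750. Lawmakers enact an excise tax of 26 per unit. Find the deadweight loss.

In inverse form: demand P = 182 − 0.002Q, supply P = 13.75 + 0.001Q.
Competitive equilibrium: 182 − 0.002Q = 13.75 + 0.001Q → Q* = 56083.3333, P* = 69.8333.
With the tax, the buyer price exceeds the seller price by 26: (182 − 0.002Q) − (13.75 + 0.001Q) = 26 → Q' = 47416.6667.
ΔQ = 56083.3333 − 47416.6667 = 8666.6666; the wedge equals the tax, 26.
The triangle = ½ × 8666.6666 × 26 = 112666.67.

112666.67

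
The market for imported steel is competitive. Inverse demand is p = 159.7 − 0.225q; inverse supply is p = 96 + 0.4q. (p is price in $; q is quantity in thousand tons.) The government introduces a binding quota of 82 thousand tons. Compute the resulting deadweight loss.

$124.002 thousand

Competitive equilibrium: 159.7 − 0.225q = 96 + 0.4q → q* = 101.92, p* = 136.768.
At q = 82: demand price = 159.7 − 0.225·82 = 141.25; supply price = 96 + 0.4·82 = 128.8.
Δq = 101.92 − 82 = 19.92; wedge = 141.25 − 128.8 = 12.45.
Deadweight loss = ½ × 19.92 × 12.45 = $124.002 thousand.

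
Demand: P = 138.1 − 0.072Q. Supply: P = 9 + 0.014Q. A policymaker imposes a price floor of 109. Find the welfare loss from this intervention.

Competitive equilibrium: 138.1 − 0.072Q = 9 + 0.014Q → Q* = 1501.16279, P* = 30.01628.
At the floor P = 109, quantity demanded = (138.1 − 109)/0.072 = 404.16667.
Sellers' marginal cost at Q' = 404.16667: 9 + 0.014·404.16667 = 14.65833.
ΔQ = 1501.16279 − 404.16667 = 1096.99612; wedge = 109 − 14.65833 = 94.34167.
Welfare loss = ½ × 1096.99612 × 94.34167 = 51746.22.

51746.22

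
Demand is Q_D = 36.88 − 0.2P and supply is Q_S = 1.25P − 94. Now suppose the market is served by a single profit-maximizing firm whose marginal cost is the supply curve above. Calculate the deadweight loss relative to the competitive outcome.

220.33

In inverse form: demand P = 184.4 − 5Q, supply P = 75.2 + 0.8Q.
Competitive equilibrium: 184.4 − 5Q = 75.2 + 0.8Q → Q* = 18.8276, P* = 90.2621.
Marginal revenue: MR = 184.4 − 10Q. Set MR = MC: 184.4 − 10Q = 75.2 + 0.8Q → Q_m = 10.1111.
Price P_m = 184.4 − 5·10.1111 = 133.8445; MC(Q_m) = 75.2 + 0.8·10.1111 = 83.2889.
Competitive Q* = 18.8276, so ΔQ = 8.7165; wedge = 133.8445 − 83.2889 = 50.5556.
Welfare loss = ½ × 8.7165 × 50.5556 = 220.33.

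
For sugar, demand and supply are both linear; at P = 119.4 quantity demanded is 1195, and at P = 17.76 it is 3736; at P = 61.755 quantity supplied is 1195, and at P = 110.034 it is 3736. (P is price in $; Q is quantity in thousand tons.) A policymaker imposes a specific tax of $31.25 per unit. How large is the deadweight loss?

$8275.95 thousand

Demand slope = (17.76 − 119.4)/(3736 − 1195) = −0.04, so P = 167.2 − 0.04Q.
Supply slope = (110.034 − 61.755)/(3736 − 1195) = 0.019, so P = 39.05 + 0.019Q.
Competitive equilibrium: 167.2 − 0.04Q = 39.05 + 0.019Q → Q* = 2172.0339, P* = 80.3186.
With the tax, the buyer price exceeds the seller price by 31.25: (167.2 − 0.04Q) − (39.05 + 0.019Q) = 31.25 → Q' = 1642.3729.
ΔQ = 2172.0339 − 1642.3729 = 529.661; the wedge equals the tax, 31.25.
Welfare loss = ½ × 529.661 × 31.25 = $8275.95 thousand.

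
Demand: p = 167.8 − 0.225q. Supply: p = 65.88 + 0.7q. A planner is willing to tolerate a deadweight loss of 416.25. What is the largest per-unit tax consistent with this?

Competitive equilibrium: 167.8 − 0.225q = 65.88 + 0.7q → q* = 110.1838, p* = 143.0086.
A tax t gives Δq = t/0.925 and wedge t, so DWL = t²/1.85.
t²/1.85 = 416.25 → t² = 770.0625 → t = 27.75.

27.75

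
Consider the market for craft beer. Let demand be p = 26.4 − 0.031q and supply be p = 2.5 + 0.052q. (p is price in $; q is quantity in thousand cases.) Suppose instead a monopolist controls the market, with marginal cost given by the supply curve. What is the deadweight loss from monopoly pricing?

$254.45 thousand

Competitive equilibrium: 26.4 − 0.031q = 2.5 + 0.052q → q* = 287.9518, p* = 17.4735.
Marginal revenue: MR = 26.4 − 0.062q. Set MR = MC: 26.4 − 0.062q = 2.5 + 0.052q → q_m = 209.6491.
Price p_m = 26.4 − 0.031·209.6491 = 19.9009; MC(q_m) = 2.5 + 0.052·209.6491 = 13.4018.
Competitive q* = 287.9518, so Δq = 78.3027; wedge = 19.9009 − 13.4018 = 6.4991.
Welfare loss = ½ × 78.3027 × 6.4991 = $254.45 thousand.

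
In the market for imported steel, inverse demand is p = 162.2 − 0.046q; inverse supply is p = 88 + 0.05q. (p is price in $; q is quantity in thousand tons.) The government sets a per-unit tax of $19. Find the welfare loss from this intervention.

$1880.21 thousand

Competitive equilibrium: 162.2 − 0.046q = 88 + 0.05q → q* = 772.9167, p* = 126.6458.
With the tax, the buyer price exceeds the seller price by 19: (162.2 − 0.046q) − (88 + 0.05q) = 19 → q' = 575.
Δq = 772.9167 − 575 = 197.9167; the wedge equals the tax, 19.
Welfare loss = ½ × 197.9167 × 19 = $1880.21 thousand.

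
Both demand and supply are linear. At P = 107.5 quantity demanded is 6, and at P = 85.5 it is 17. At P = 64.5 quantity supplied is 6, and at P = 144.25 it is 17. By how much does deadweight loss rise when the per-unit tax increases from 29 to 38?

32.59

Demand slope = (85.5 − 107.5)/(17 − 6) = −2, so P = 119.5 − 2Q.
Supply slope = (144.25 − 64.5)/(17 − 6) = 7.25, so P = 21 + 7.25Q.
Competitive equilibrium: 119.5 − 2Q = 21 + 7.25Q → Q* = 10.6486, P* = 98.2027.
For a per-unit tax t: ΔQ = t/9.25, so DWL = ½·t·(t/9.25) = t²/18.5.
At t = 29: DWL = 45.4595. At t = 38: DWL = 78.0541.
Increase = 78.0541 − 45.4595 = 32.59.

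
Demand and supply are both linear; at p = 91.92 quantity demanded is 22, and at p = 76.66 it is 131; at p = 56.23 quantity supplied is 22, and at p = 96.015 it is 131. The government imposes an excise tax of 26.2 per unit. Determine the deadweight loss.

679.64

Demand slope = (76.66 − 91.92)/(131 − 22) = −0.14, so p = 95 − 0.14q.
Supply slope = (96.015 − 56.23)/(131 − 22) = 0.365, so p = 48.2 + 0.365q.
Competitive equilibrium: 95 − 0.14q = 48.2 + 0.365q → q* = 92.6733, p* = 82.0257.
With the tax, the buyer price exceeds the seller price by 26.2: (95 − 0.14q) − (48.2 + 0.365q) = 26.2 → q' = 40.7921.
Δq = 92.6733 − 40.7921 = 51.8812; the wedge equals the tax, 26.2.
Welfare loss = ½ × 51.8812 × 26.2 = 679.64.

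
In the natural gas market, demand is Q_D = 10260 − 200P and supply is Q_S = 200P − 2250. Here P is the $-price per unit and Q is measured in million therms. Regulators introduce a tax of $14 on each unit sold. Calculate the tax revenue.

In inverse form: demand P = 51.3 − 0.005Q, supply P = 11.25 + 0.005Q.
Competitive equilibrium: 51.3 − 0.005Q = 11.25 + 0.005Q → Q* = 4005, P* = 31.275.
With the tax, the buyer price exceeds the seller price by 14: (51.3 − 0.005Q) − (11.25 + 0.005Q) = 14 → Q' = 2605.
Tax revenue = 14 × 2605 = $36470 million.

$36470 million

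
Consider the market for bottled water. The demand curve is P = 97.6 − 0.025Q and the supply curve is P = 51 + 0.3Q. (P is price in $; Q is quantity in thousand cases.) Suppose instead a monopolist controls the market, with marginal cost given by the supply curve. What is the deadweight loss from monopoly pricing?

Competitive equilibrium: 97.6 − 0.025Q = 51 + 0.3Q → Q* = 143.38462, P* = 94.01538.
Marginal revenue: MR = 97.6 − 0.05Q. Set MR = MC: 97.6 − 0.05Q = 51 + 0.3Q → Q_m = 133.14286.
Price P_m = 97.6 − 0.025·133.14286 = 94.27143; MC(Q_m) = 51 + 0.3·133.14286 = 90.94286.
Competitive Q* = 143.38462, so ΔQ = 10.24176; wedge = 94.27143 − 90.94286 = 3.32857.
Welfare loss = ½ × 10.24176 × 3.32857 = $17.05 thousand.

$17.05 thousand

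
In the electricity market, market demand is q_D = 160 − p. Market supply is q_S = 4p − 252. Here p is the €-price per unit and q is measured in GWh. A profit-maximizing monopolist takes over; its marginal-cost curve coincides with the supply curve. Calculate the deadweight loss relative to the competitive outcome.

€743.43

In inverse form: demand p = 160 − q, supply p = 63 + 0.25q.
Competitive equilibrium: 160 − q = 63 + 0.25q → q* = 77.6, p* = 82.4.
Marginal revenue: MR = 160 − 2q. Set MR = MC: 160 − 2q = 63 + 0.25q → q_m = 43.1111.
Price p_m = 160 − 1·43.1111 = 116.8889; MC(q_m) = 63 + 0.25·43.1111 = 73.7778.
Competitive q* = 77.6, so Δq = 34.4889; wedge = 116.8889 − 73.7778 = 43.1111.
DWL = ½ × 34.4889 × 43.1111 = €743.43.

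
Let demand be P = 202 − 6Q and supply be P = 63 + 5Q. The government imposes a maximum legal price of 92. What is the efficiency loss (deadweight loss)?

257.05

Competitive equilibrium: 202 − 6Q = 63 + 5Q → Q* = 12.6364, P* = 126.1818.
At the ceiling P = 92, quantity supplied = (92 − 63)/5 = 5.8.
Willingness to pay at Q' = 5.8: 202 − 6·5.8 = 167.2.
ΔQ = 12.6364 − 5.8 = 6.8364; wedge = 167.2 − 92 = 75.2.
Deadweight loss = ½ × 6.8364 × 75.2 = 257.05.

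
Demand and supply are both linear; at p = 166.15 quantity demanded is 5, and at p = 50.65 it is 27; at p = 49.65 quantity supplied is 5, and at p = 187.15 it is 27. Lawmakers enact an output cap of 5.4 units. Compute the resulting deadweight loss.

Demand slope = (50.65 − 166.15)/(27 − 5) = −5.25, so p = 192.4 − 5.25q.
Supply slope = (187.15 − 49.65)/(27 − 5) = 6.25, so p = 18.4 + 6.25q.
Competitive equilibrium: 192.4 − 5.25q = 18.4 + 6.25q → q* = 15.1304, p* = 112.9652.
At q = 5.4: demand price = 192.4 − 5.25·5.4 = 164.05; supply price = 18.4 + 6.25·5.4 = 52.15.
Δq = 15.1304 − 5.4 = 9.7304; wedge = 164.05 − 52.15 = 111.9.
The triangle = ½ × 9.7304 × 111.9 = 544.42.

544.42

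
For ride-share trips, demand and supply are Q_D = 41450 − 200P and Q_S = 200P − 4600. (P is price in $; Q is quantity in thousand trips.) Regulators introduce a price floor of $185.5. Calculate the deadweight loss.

In inverse form: demand P = 207.25 − 0.005Q, supply P = 23 + 0.005Q.
Competitive equilibrium: 207.25 − 0.005Q = 23 + 0.005Q → Q* = 18425, P* = 115.125.
At the floor P = 185.5, quantity demanded = (207.25 − 185.5)/0.005 = 4350.
Sellers' marginal cost at Q' = 4350: 23 + 0.005·4350 = 44.75.
ΔQ = 18425 − 4350 = 14075; wedge = 185.5 − 44.75 = 140.75.
Welfare loss = ½ × 14075 × 140.75 = $990528.125 thousand.

$990528.125 thousand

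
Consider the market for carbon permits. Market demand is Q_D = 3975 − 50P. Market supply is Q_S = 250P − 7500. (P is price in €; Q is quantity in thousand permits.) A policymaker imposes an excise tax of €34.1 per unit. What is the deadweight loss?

In inverse form: demand P = 79.5 − 0.02Q, supply P = 30 + 0.004Q.
Competitive equilibrium: 79.5 − 0.02Q = 30 + 0.004Q → Q* = 2062.5, P* = 38.25.
With the tax, the buyer price exceeds the seller price by 34.1: (79.5 − 0.02Q) − (30 + 0.004Q) = 34.1 → Q' = 641.6667.
ΔQ = 2062.5 − 641.6667 = 1420.8333; the wedge equals the tax, 34.1.
Welfare loss = ½ × 1420.8333 × 34.1 = €24225.21 thousand.

€24225.21 thousand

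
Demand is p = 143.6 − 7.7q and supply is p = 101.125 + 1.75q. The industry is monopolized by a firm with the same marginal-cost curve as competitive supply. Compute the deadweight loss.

19.24

Competitive equilibrium: 143.6 − 7.7q = 101.125 + 1.75q → q* = 4.4947, p* = 108.9907.
Marginal revenue: MR = 143.6 − 15.4q. Set MR = MC: 143.6 − 15.4q = 101.125 + 1.75q → q_m = 2.4767.
Price p_m = 143.6 − 7.7·2.4767 = 124.5294; MC(q_m) = 101.125 + 1.75·2.4767 = 105.4592.
Competitive q* = 4.4947, so Δq = 2.018; wedge = 124.5294 − 105.4592 = 19.0702.
Welfare loss = ½ × 2.018 × 19.0702 = 19.24.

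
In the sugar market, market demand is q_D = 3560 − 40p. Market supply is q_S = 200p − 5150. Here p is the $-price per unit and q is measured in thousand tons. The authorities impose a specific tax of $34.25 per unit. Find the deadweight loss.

In inverse form: demand p = 89 − 0.025q, supply p = 25.75 + 0.005q.
Competitive equilibrium: 89 − 0.025q = 25.75 + 0.005q → q* = 2108.3333, p* = 36.2917.
With the tax, the buyer price exceeds the seller price by 34.25: (89 − 0.025q) − (25.75 + 0.005q) = 34.25 → q' = 966.6667.
Δq = 2108.3333 − 966.6667 = 1141.6666; the wedge equals the tax, 34.25.
The triangle = ½ × 1141.6666 × 34.25 = $19551.04 thousand.

$19551.04 thousand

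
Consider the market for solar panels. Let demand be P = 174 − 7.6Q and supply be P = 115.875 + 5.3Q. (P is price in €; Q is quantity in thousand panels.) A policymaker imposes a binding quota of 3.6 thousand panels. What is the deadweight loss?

Competitive equilibrium: 174 − 7.6Q = 115.875 + 5.3Q → Q* = 4.5058, P* = 139.7558.
At Q = 3.6: demand price = 174 − 7.6·3.6 = 146.64; supply price = 115.875 + 5.3·3.6 = 134.955.
ΔQ = 4.5058 − 3.6 = 0.9058; wedge = 146.64 − 134.955 = 11.685.
Deadweight loss = ½ × 0.9058 × 11.685 = €5.29 thousand.

€5.29 thousand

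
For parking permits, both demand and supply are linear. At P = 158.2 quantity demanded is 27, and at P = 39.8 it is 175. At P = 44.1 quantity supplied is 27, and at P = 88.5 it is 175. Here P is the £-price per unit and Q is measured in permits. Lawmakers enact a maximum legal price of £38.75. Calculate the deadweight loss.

Demand slope = (39.8 − 158.2)/(175 − 27) = −0.8, so P = 179.8 − 0.8Q.
Supply slope = (88.5 − 44.1)/(175 − 27) = 0.3, so P = 36 + 0.3Q.
Competitive equilibrium: 179.8 − 0.8Q = 36 + 0.3Q → Q* = 130.7273, P* = 75.2182.
At the ceiling P = 38.75, quantity supplied = (38.75 − 36)/0.3 = 9.1667.
Willingness to pay at Q' = 9.1667: 179.8 − 0.8·9.1667 = 172.4666.
ΔQ = 130.7273 − 9.1667 = 121.5606; wedge = 172.4666 − 38.75 = 133.7166.
The triangle = ½ × 121.5606 × 133.7166 = £8127.34.

£8127.34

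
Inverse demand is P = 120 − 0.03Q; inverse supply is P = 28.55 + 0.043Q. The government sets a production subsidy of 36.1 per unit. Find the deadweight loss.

Competitive equilibrium: 120 − 0.03Q = 28.55 + 0.043Q → Q* = 1252.7397, P* = 82.4178.
The subsidy lowers effective supply by 36.1: P = 0.043Q − 7.55.
New quantity: 120 − 0.03Q = 0.043Q − 7.55 → Q' = 1747.2603.
Overproduction ΔQ = 1747.2603 − 1252.7397 = 494.5206; wedge = subsidy = 36.1.
DWL = ½ × 494.5206 × 36.1 = 8926.10.

8926.10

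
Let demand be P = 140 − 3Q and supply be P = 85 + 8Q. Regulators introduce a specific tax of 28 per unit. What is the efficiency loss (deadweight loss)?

35.64

Competitive equilibrium: 140 − 3Q = 85 + 8Q → Q* = 5, P* = 125.
With the tax, the buyer price exceeds the seller price by 28: (140 − 3Q) − (85 + 8Q) = 28 → Q' = 2.4545.
ΔQ = 5 − 2.4545 = 2.5455; the wedge equals the tax, 28.
DWL = ½ × 2.5455 × 28 = 35.64.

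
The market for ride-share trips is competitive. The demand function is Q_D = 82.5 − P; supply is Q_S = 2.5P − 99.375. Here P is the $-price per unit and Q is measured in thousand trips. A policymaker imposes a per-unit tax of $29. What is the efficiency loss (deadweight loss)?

In inverse form: demand P = 82.5 − Q, supply P = 39.75 + 0.4Q.
Competitive equilibrium: 82.5 − Q = 39.75 + 0.4Q → Q* = 30.5357, P* = 51.9643.
With the tax, the buyer price exceeds the seller price by 29: (82.5 − Q) − (39.75 + 0.4Q) = 29 → Q' = 9.8214.
ΔQ = 30.5357 − 9.8214 = 20.7143; the wedge equals the tax, 29.
Deadweight loss = ½ × 20.7143 × 29 = $300.36 thousand.

$300.36 thousand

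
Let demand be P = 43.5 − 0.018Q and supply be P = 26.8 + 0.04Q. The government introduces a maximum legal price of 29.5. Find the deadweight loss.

Competitive equilibrium: 43.5 − 0.018Q = 26.8 + 0.04Q → Q* = 287.931, P* = 38.3172.
At the ceiling P = 29.5, quantity supplied = (29.5 − 26.8)/0.04 = 67.5.
Willingness to pay at Q' = 67.5: 43.5 − 0.018·67.5 = 42.285.
ΔQ = 287.931 − 67.5 = 220.431; wedge = 42.285 − 29.5 = 12.785.
Deadweight loss = ½ × 220.431 × 12.785 = 1409.11.

1409.11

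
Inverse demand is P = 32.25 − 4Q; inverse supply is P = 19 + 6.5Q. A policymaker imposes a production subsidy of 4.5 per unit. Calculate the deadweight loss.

Competitive equilibrium: 32.25 − 4Q = 19 + 6.5Q → Q* = 1.2619, P* = 27.2024.
The subsidy lowers effective supply by 4.5: P = 14.5 + 6.5Q.
New quantity: 32.25 − 4Q = 14.5 + 6.5Q → Q' = 1.6905.
Overproduction ΔQ = 1.6905 − 1.2619 = 0.4286; wedge = subsidy = 4.5.
Welfare loss = ½ × 0.4286 × 4.5 = 0.96.

0.96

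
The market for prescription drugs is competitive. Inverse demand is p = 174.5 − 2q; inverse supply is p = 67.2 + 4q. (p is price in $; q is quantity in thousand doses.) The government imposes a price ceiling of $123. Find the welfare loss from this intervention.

Competitive equilibrium: 174.5 − 2q = 67.2 + 4q → q* = 17.8833, p* = 138.7333.
At the ceiling p = 123, quantity supplied = (123 − 67.2)/4 = 13.95.
Willingness to pay at q' = 13.95: 174.5 − 2·13.95 = 146.6.
Δq = 17.8833 − 13.95 = 3.9333; wedge = 146.6 − 123 = 23.6.
Deadweight loss = ½ × 3.9333 × 23.6 = $46.41 thousand.

$46.41 thousand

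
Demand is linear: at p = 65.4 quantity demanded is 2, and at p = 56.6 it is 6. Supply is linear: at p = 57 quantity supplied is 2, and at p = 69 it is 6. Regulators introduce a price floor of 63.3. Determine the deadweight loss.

1.14

Demand slope = (56.6 − 65.4)/(6 − 2) = −2.2, so p = 69.8 − 2.2q.
Supply slope = (69 − 57)/(6 − 2) = 3, so p = 51 + 3q.
Competitive equilibrium: 69.8 − 2.2q = 51 + 3q → q* = 3.6154, p* = 61.8462.
At the floor p = 63.3, quantity demanded = (69.8 − 63.3)/2.2 = 2.9545.
Sellers' marginal cost at q' = 2.9545: 51 + 3·2.9545 = 59.8635.
Δq = 3.6154 − 2.9545 = 0.6609; wedge = 63.3 − 59.8635 = 3.4365.
Welfare loss = ½ × 0.6609 × 3.4365 = 1.14.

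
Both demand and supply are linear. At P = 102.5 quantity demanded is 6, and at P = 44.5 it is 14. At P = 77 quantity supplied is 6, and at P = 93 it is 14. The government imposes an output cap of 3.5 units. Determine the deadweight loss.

Demand slope = (44.5 − 102.5)/(14 − 6) = −7.25, so P = 146 − 7.25Q.
Supply slope = (93 − 77)/(14 − 6) = 2, so P = 65 + 2Q.
Competitive equilibrium: 146 − 7.25Q = 65 + 2Q → Q* = 8.75676, P* = 82.51351.
At Q = 3.5: demand price = 146 − 7.25·3.5 = 120.625; supply price = 65 + 2·3.5 = 72.
ΔQ = 8.75676 − 3.5 = 5.25676; wedge = 120.625 − 72 = 48.625.
Deadweight loss = ½ × 5.25676 × 48.625 = 127.80.

127.80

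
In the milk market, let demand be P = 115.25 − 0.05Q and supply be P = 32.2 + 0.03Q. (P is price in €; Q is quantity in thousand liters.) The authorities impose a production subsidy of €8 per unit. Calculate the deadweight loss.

Competitive equilibrium: 115.25 − 0.05Q = 32.2 + 0.03Q → Q* = 1038.125, P* = 63.3438.
The subsidy lowers effective supply by 8: P = 24.2 + 0.03Q.
New quantity: 115.25 − 0.05Q = 24.2 + 0.03Q → Q' = 1138.125.
Overproduction ΔQ = 1138.125 − 1038.125 = 100; wedge = subsidy = 8.
Welfare loss = ½ × 100 × 8 = €400 thousand.

€400 thousand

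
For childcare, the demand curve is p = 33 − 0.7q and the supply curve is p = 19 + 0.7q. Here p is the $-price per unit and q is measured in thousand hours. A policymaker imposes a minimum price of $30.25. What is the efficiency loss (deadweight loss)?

$25.80 thousand

Competitive equilibrium: 33 − 0.7q = 19 + 0.7q → q* = 10, p* = 26.
At the floor p = 30.25, quantity demanded = (33 − 30.25)/0.7 = 3.9286.
Sellers' marginal cost at q' = 3.9286: 19 + 0.7·3.9286 = 21.75.
Δq = 10 − 3.9286 = 6.0714; wedge = 30.25 − 21.75 = 8.5.
Welfare loss = ½ × 6.0714 × 8.5 = $25.80 thousand.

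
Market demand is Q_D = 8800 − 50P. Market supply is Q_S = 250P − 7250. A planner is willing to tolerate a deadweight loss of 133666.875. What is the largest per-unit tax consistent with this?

In inverse form: demand P = 176 − 0.02Q, supply P = 29 + 0.004Q.
Competitive equilibrium: 176 − 0.02Q = 29 + 0.004Q → Q* = 6125, P* = 53.5.
A tax t gives ΔQ = t/0.024 and wedge t, so DWL = t²/0.048.
t²/0.048 = 133666.875 → t² = 6416.01 → t = 80.1.

80.1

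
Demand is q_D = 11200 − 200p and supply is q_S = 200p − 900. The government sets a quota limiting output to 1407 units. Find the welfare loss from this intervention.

70050.245

In inverse form: demand p = 56 − 0.005q, supply p = 4.5 + 0.005q.
Competitive equilibrium: 56 − 0.005q = 4.5 + 0.005q → q* = 5150, p* = 30.25.
At q = 1407: demand price = 56 − 0.005·1407 = 48.965; supply price = 4.5 + 0.005·1407 = 11.535.
Δq = 5150 − 1407 = 3743; wedge = 48.965 − 11.535 = 37.43.
Welfare loss = ½ × 3743 × 37.43 = 70050.245.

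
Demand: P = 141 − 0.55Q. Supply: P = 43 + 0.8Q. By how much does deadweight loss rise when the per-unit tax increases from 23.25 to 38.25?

341.67

Competitive equilibrium: 141 − 0.55Q = 43 + 0.8Q → Q* = 72.5926, P* = 101.0741.
For a per-unit tax t: ΔQ = t/1.35, so DWL = ½·t·(t/1.35) = t²/2.7.
At t = 23.25: DWL = 200.208. At t = 38.25: DWL = 541.875.
Increase = 541.875 − 200.208 = 341.67.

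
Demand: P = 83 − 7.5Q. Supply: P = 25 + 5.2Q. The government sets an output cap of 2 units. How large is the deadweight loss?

Competitive equilibrium: 83 − 7.5Q = 25 + 5.2Q → Q* = 4.5669, P* = 48.748.
At Q = 2: demand price = 83 − 7.5·2 = 68; supply price = 25 + 5.2·2 = 35.4.
ΔQ = 4.5669 − 2 = 2.5669; wedge = 68 − 35.4 = 32.6.
DWL = ½ × 2.5669 × 32.6 = 41.84.

41.84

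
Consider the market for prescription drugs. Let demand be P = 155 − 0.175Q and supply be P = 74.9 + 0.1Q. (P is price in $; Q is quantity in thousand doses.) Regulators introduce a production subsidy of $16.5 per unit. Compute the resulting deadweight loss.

Competitive equilibrium: 155 − 0.175Q = 74.9 + 0.1Q → Q* = 291.2727, P* = 104.0273.
The subsidy lowers effective supply by 16.5: P = 58.4 + 0.1Q.
New quantity: 155 − 0.175Q = 58.4 + 0.1Q → Q' = 351.2727.
Overproduction ΔQ = 351.2727 − 291.2727 = 60; wedge = subsidy = 16.5.
DWL = ½ × 60 × 16.5 = $495 thousand.

$495 thousand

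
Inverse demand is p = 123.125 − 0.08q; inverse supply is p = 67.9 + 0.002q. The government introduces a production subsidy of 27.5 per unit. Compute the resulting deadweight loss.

Competitive equilibrium: 123.125 − 0.08q = 67.9 + 0.002q → q* = 673.4756, p* = 69.247.
The subsidy lowers effective supply by 27.5: p = 40.4 + 0.002q.
New quantity: 123.125 − 0.08q = 40.4 + 0.002q → q' = 1008.8415.
Overproduction Δq = 1008.8415 − 673.4756 = 335.3659; wedge = subsidy = 27.5.
Welfare loss = ½ × 335.3659 × 27.5 = 4611.28.

4611.28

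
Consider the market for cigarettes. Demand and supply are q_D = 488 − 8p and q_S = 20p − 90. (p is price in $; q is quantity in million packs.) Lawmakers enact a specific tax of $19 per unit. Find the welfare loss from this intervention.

In inverse form: demand p = 61 − 0.125q, supply p = 4.5 + 0.05q.
Competitive equilibrium: 61 − 0.125q = 4.5 + 0.05q → q* = 322.8571, p* = 20.6429.
With the tax, the buyer price exceeds the seller price by 19: (61 − 0.125q) − (4.5 + 0.05q) = 19 → q' = 214.2857.
Δq = 322.8571 − 214.2857 = 108.5714; the wedge equals the tax, 19.
DWL = ½ × 108.5714 × 19 = $1031.43 million.

$1031.43 million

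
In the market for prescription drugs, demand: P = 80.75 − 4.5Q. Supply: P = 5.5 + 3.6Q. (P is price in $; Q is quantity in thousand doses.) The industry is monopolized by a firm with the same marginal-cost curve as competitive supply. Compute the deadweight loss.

$44.58 thousand

Competitive equilibrium: 80.75 − 4.5Q = 5.5 + 3.6Q → Q* = 9.2901, P* = 38.9444.
Marginal revenue: MR = 80.75 − 9Q. Set MR = MC: 80.75 − 9Q = 5.5 + 3.6Q → Q_m = 5.9722.
Price P_m = 80.75 − 4.5·5.9722 = 53.8751; MC(Q_m) = 5.5 + 3.6·5.9722 = 26.9999.
Competitive Q* = 9.2901, so ΔQ = 3.3179; wedge = 53.8751 − 26.9999 = 26.8752.
Deadweight loss = ½ × 3.3179 × 26.8752 = $44.58 thousand.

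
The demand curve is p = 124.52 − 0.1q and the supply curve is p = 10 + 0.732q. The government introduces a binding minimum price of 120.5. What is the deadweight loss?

Competitive equilibrium: 124.52 − 0.1q = 10 + 0.732q → q* = 137.6442, p* = 110.7556.
At the floor p = 120.5, quantity demanded = (124.52 − 120.5)/0.1 = 40.2.
Sellers' marginal cost at q' = 40.2: 10 + 0.732·40.2 = 39.4264.
Δq = 137.6442 − 40.2 = 97.4442; wedge = 120.5 − 39.4264 = 81.0736.
DWL = ½ × 97.4442 × 81.0736 = 3950.08.

3950.08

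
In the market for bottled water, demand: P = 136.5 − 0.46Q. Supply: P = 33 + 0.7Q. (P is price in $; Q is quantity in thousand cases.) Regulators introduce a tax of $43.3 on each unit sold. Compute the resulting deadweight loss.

$808.14 thousand

Competitive equilibrium: 136.5 − 0.46Q = 33 + 0.7Q → Q* = 89.2241, P* = 95.4569.
With the tax, the buyer price exceeds the seller price by 43.3: (136.5 − 0.46Q) − (33 + 0.7Q) = 43.3 → Q' = 51.8966.
ΔQ = 89.2241 − 51.8966 = 37.3275; the wedge equals the tax, 43.3.
Deadweight loss = ½ × 37.3275 × 43.3 = $808.14 thousand.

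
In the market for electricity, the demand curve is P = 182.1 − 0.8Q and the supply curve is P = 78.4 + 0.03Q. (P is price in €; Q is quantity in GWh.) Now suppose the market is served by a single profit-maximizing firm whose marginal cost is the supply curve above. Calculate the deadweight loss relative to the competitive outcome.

Competitive equilibrium: 182.1 − 0.8Q = 78.4 + 0.03Q → Q* = 124.9398, P* = 82.1482.
Marginal revenue: MR = 182.1 − 1.6Q. Set MR = MC: 182.1 − 1.6Q = 78.4 + 0.03Q → Q_m = 63.6196.
Price P_m = 182.1 − 0.8·63.6196 = 131.2043; MC(Q_m) = 78.4 + 0.03·63.6196 = 80.3086.
Competitive Q* = 124.9398, so ΔQ = 61.3202; wedge = 131.2043 − 80.3086 = 50.8957.
Welfare loss = ½ × 61.3202 × 50.8957 = €1560.47.

€1560.47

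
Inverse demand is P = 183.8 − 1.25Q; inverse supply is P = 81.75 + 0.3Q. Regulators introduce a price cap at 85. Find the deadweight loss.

Competitive equilibrium: 183.8 − 1.25Q = 81.75 + 0.3Q → Q* = 65.83871, P* = 101.50161.
At the ceiling P = 85, quantity supplied = (85 − 81.75)/0.3 = 10.83333.
Willingness to pay at Q' = 10.83333: 183.8 − 1.25·10.83333 = 170.25834.
ΔQ = 65.83871 − 10.83333 = 55.00538; wedge = 170.25834 − 85 = 85.25834.
The triangle = ½ × 55.00538 × 85.25834 = 2344.83.

2344.83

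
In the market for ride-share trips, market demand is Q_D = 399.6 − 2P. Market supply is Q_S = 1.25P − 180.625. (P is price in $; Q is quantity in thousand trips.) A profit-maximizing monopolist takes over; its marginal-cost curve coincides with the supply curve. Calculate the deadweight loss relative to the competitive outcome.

$90.76 thousand

In inverse form: demand P = 199.8 − 0.5Q, supply P = 144.5 + 0.8Q.
Competitive equilibrium: 199.8 − 0.5Q = 144.5 + 0.8Q → Q* = 42.5385, P* = 178.5308.
Marginal revenue: MR = 199.8 − Q. Set MR = MC: 199.8 − Q = 144.5 + 0.8Q → Q_m = 30.7222.
Price P_m = 199.8 − 0.5·30.7222 = 184.4389; MC(Q_m) = 144.5 + 0.8·30.7222 = 169.0778.
Competitive Q* = 42.5385, so ΔQ = 11.8163; wedge = 184.4389 − 169.0778 = 15.3611.
Welfare loss = ½ × 11.8163 × 15.3611 = $90.76 thousand.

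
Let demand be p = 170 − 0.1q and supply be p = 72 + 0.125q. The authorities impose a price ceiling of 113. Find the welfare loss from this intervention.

1301.42

Competitive equilibrium: 170 − 0.1q = 72 + 0.125q → q* = 435.5556, p* = 126.4444.
At the ceiling p = 113, quantity supplied = (113 − 72)/0.125 = 328.
Willingness to pay at q' = 328: 170 − 0.1·328 = 137.2.
Δq = 435.5556 − 328 = 107.5556; wedge = 137.2 − 113 = 24.2.
Deadweight loss = ½ × 107.5556 × 24.2 = 1301.42.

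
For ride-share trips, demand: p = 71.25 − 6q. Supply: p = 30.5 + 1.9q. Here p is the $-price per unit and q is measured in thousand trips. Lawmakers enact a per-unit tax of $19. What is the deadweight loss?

Competitive equilibrium: 71.25 − 6q = 30.5 + 1.9q → q* = 5.1582, p* = 40.3006.
With the tax, the buyer price exceeds the seller price by 19: (71.25 − 6q) − (30.5 + 1.9q) = 19 → q' = 2.7532.
Δq = 5.1582 − 2.7532 = 2.405; the wedge equals the tax, 19.
The triangle = ½ × 2.405 × 19 = $22.85 thousand.

$22.85 thousand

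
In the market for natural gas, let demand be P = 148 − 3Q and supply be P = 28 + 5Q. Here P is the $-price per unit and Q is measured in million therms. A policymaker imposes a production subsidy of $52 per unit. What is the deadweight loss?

$169 million

Competitive equilibrium: 148 − 3Q = 28 + 5Q → Q* = 15, P* = 103.
The subsidy lowers effective supply by 52: P = 5Q − 24.
New quantity: 148 − 3Q = 5Q − 24 → Q' = 21.5.
Overproduction ΔQ = 21.5 − 15 = 6.5; wedge = subsidy = 52.
Welfare loss = ½ × 6.5 × 52 = $169 million.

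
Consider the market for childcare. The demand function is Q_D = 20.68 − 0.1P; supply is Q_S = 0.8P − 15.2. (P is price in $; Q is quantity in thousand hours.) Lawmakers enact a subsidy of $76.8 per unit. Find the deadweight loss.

$262.144 thousand

In inverse form: demand P = 206.8 − 10Q, supply P = 19 + 1.25Q.
Competitive equilibrium: 206.8 − 10Q = 19 + 1.25Q → Q* = 16.69333, P* = 39.86667.
The subsidy lowers effective supply by 76.8: P = 1.25Q − 57.8.
New quantity: 206.8 − 10Q = 1.25Q − 57.8 → Q' = 23.52.
Overproduction ΔQ = 23.52 − 16.69333 = 6.82667; wedge = subsidy = 76.8.
The triangle = ½ × 6.82667 × 76.8 = $262.144 thousand.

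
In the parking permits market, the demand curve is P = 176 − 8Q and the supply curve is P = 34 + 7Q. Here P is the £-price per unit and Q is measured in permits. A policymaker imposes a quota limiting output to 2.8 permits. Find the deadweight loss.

Competitive equilibrium: 176 − 8Q = 34 + 7Q → Q* = 9.46667, P* = 100.26667.
At Q = 2.8: demand price = 176 − 8·2.8 = 153.6; supply price = 34 + 7·2.8 = 53.6.
ΔQ = 9.46667 − 2.8 = 6.66667; wedge = 153.6 − 53.6 = 100.
Deadweight loss = ½ × 6.66667 × 100 = £333.33.

£333.33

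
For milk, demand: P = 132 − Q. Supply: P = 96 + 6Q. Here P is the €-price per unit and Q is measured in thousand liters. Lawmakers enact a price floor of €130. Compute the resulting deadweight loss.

€34.57 thousand

Competitive equilibrium: 132 − Q = 96 + 6Q → Q* = 5.1429, P* = 126.8571.
At the floor P = 130, quantity demanded = (132 − 130)/1 = 2.
Sellers' marginal cost at Q' = 2: 96 + 6·2 = 108.
ΔQ = 5.1429 − 2 = 3.1429; wedge = 130 − 108 = 22.
DWL = ½ × 3.1429 × 22 = €34.57 thousand.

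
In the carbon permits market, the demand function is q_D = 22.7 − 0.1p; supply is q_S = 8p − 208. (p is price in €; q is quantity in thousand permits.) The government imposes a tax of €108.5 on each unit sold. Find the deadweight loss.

€581.35 thousand

In inverse form: demand p = 227 − 10q, supply p = 26 + 0.125q.
Competitive equilibrium: 227 − 10q = 26 + 0.125q → q* = 19.8519, p* = 28.4815.
With the tax, the buyer price exceeds the seller price by 108.5: (227 − 10q) − (26 + 0.125q) = 108.5 → q' = 9.1358.
Δq = 19.8519 − 9.1358 = 10.7161; the wedge equals the tax, 108.5.
The triangle = ½ × 10.7161 × 108.5 = €581.35 thousand.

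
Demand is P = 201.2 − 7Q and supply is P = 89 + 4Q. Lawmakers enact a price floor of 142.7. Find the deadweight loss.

18.68

Competitive equilibrium: 201.2 − 7Q = 89 + 4Q → Q* = 10.2, P* = 129.8.
At the floor P = 142.7, quantity demanded = (201.2 − 142.7)/7 = 8.3571.
Sellers' marginal cost at Q' = 8.3571: 89 + 4·8.3571 = 122.4284.
ΔQ = 10.2 − 8.3571 = 1.8429; wedge = 142.7 − 122.4284 = 20.2716.
The triangle = ½ × 1.8429 × 20.2716 = 18.68.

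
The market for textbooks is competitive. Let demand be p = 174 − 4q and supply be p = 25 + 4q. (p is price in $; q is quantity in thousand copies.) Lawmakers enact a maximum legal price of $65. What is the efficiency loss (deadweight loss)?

Competitive equilibrium: 174 − 4q = 25 + 4q → q* = 18.625, p* = 99.5.
At the ceiling p = 65, quantity supplied = (65 − 25)/4 = 10.
Willingness to pay at q' = 10: 174 − 4·10 = 134.
Δq = 18.625 − 10 = 8.625; wedge = 134 − 65 = 69.
DWL = ½ × 8.625 × 69 = $297.56 thousand.

$297.56 thousand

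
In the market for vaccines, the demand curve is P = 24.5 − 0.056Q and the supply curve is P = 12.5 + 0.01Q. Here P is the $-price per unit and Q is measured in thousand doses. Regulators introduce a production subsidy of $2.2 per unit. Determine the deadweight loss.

Competitive equilibrium: 24.5 − 0.056Q = 12.5 + 0.01Q → Q* = 181.8182, P* = 14.3182.
The subsidy lowers effective supply by 2.2: P = 10.3 + 0.01Q.
New quantity: 24.5 − 0.056Q = 10.3 + 0.01Q → Q' = 215.1515.
Overproduction ΔQ = 215.1515 − 181.8182 = 33.3333; wedge = subsidy = 2.2.
Welfare loss = ½ × 33.3333 × 2.2 = $36.67 thousand.

$36.67 thousand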